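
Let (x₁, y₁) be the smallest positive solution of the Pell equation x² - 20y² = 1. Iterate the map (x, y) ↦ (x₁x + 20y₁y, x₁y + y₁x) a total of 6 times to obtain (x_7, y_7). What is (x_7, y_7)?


Step 1: Find the fundamental solution (x₁, y₁) of x² - 20y² = 1.
  Expand √20 as a continued fraction. a₀ = ⌊√20⌋ = 4; iterate m_{k+1} = d_k·a_k − m_k, d_{k+1} = (20 − m_{k+1}²)/d_k, a_{k+1} = ⌊(a₀ + m_{k+1})/d_{k+1}⌋ (starting m₀ = 0, d₀ = 1), with convergents p_k = a_k·p_{k-1} + p_{k-2}, q_k = a_k·q_{k-1} + q_{k-2} (p₋₁ = 1, q₋₁ = 0):
  k = 0: a₀ = 4; p₀/q₀ = 4/1; p₀² − 20·q₀² = 16 − 20 = -4.
  k = 1: m = 4, d = 4, a = ⌊(4 + 4)/4⌋ = 2; p/q = (2·4 + 1)/(2·1 + 0) = 9/2; p² − 20·q² = 81 − 80 = 1.
  The first convergent with p² − 20·q² = 1 gives the fundamental solution (x₁, y₁) = (9, 2).
Step 2: Apply the recurrence (x_{n+1}, y_{n+1}) = (x₁x_n + 20y₁y_n, x₁y_n + y₁x_n) repeatedly.
  From (x_1, y_1) = (9, 2): x_2 = 9·9 + 20·2·2 = 161; y_2 = 9·2 + 2·9 = 36.
  From (x_2, y_2) = (161, 36): x_3 = 9·161 + 20·2·36 = 2889; y_3 = 9·36 + 2·161 = 646.
  From (x_3, y_3) = (2889, 646): x_4 = 9·2889 + 20·2·646 = 51841; y_4 = 9·646 + 2·2889 = 11592.
  From (x_4, y_4) = (51841, 11592): x_5 = 9·51841 + 20·2·11592 = 930249; y_5 = 9·11592 + 2·51841 = 208010.
  From (x_5, y_5) = (930249, 208010): x_6 = 9·930249 + 20·2·208010 = 16692641; y_6 = 9·208010 + 2·930249 = 3732588.
  From (x_6, y_6) = (16692641, 3732588): x_7 = 9·16692641 + 20·2·3732588 = 299537289; y_7 = 9·3732588 + 2·16692641 = 66978574.
Step 3: Verify x_7² - 20·y_7² = 89722587501469521 - 89722587501469520 = 1 (should be 1). ✓

(x_1, y_1) = (9, 2); (x_7, y_7) = (299537289, 66978574).


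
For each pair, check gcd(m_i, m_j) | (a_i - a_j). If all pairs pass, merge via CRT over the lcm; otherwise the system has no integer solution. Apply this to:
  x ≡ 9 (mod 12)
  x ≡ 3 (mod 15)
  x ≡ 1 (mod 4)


Moduli 12, 15, 4 are not pairwise coprime, so CRT works modulo lcm(m_i) when all pairwise compatibility conditions hold.
Pairwise compatibility: gcd(m_i, m_j) must divide a_i - a_j for every pair.
Merge one congruence at a time:
  Start: x ≡ 9 (mod 12).
  Combine with x ≡ 3 (mod 15): gcd(12, 15) = 3; 3 - 9 = -6, which IS divisible by 3, so compatible.
    Write x = 9 + 12·t and substitute into x ≡ 3 (mod 15): 12·t ≡ 3 − 9 = -6 (mod 15).
    Divide the congruence (and modulus) by g = 3: 4·t ≡ -2 (mod 5).
    Reduce coefficients mod 5: 4·t ≡ 3 (mod 5).
    The inverse of 4 mod 5 is 4 (since 4·4 = 16 = 3·5 + 1), so t ≡ 4·3 = 12 ≡ 2 (mod 5).
    Then x = 9 + 12·2 = 33, valid modulo lcm(12, 15) = 60: x ≡ 33 (mod 60).
  Combine with x ≡ 1 (mod 4): gcd(60, 4) = 4; 1 - 33 = -32, which IS divisible by 4, so compatible.
    Write x = 33 + 60·t and substitute into x ≡ 1 (mod 4): 60·t ≡ 1 − 33 = -32 (mod 4).
    Divide the congruence (and modulus) by g = 4: 15·t ≡ -8 (mod 1).
    Modulo 1 every t works; take t = 0.
    Then x = 33 + 60·0 = 33, valid modulo lcm(60, 4) = 60: x ≡ 33 (mod 60).
Verify: 33 mod 12 = 9, 33 mod 15 = 3, 33 mod 4 = 1.

x ≡ 33 (mod 60).


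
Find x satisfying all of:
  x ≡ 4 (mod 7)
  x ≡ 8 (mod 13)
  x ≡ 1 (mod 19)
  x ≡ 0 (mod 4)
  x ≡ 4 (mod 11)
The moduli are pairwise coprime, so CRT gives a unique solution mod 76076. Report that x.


Product of moduli M = 7 · 13 · 19 · 4 · 11 = 76076.
Merge one congruence at a time:
  Start: x ≡ 4 (mod 7).
  Combine with x ≡ 8 (mod 13); new modulus lcm = 91.
    Write x = 4 + 7·t and substitute into x ≡ 8 (mod 13): 7·t ≡ 8 − 4 = 4 (mod 13).
    The inverse of 7 mod 13 is 2 (since 7·2 = 14 = 1·13 + 1), so t ≡ 2·4 = 8 ≡ 8 (mod 13).
    Then x = 4 + 7·8 = 60, valid modulo lcm(7, 13) = 91: x ≡ 60 (mod 91).
  Combine with x ≡ 1 (mod 19); new modulus lcm = 1729.
    Write x = 60 + 91·t and substitute into x ≡ 1 (mod 19): 91·t ≡ 1 − 60 = -59 (mod 19).
    Reduce coefficients mod 19: 15·t ≡ 17 (mod 19).
    The inverse of 15 mod 19 is 14 (since 15·14 = 210 = 11·19 + 1), so t ≡ 14·17 = 238 ≡ 10 (mod 19).
    Then x = 60 + 91·10 = 970, valid modulo lcm(91, 19) = 1729: x ≡ 970 (mod 1729).
  Combine with x ≡ 0 (mod 4); new modulus lcm = 6916.
    Write x = 970 + 1729·t and substitute into x ≡ 0 (mod 4): 1729·t ≡ 0 − 970 = -970 (mod 4).
    Reduce coefficients mod 4: 1·t ≡ 2 (mod 4).
    So t ≡ 2 (mod 4).
    Then x = 970 + 1729·2 = 4428, valid modulo lcm(1729, 4) = 6916: x ≡ 4428 (mod 6916).
  Combine with x ≡ 4 (mod 11); new modulus lcm = 76076.
    Write x = 4428 + 6916·t and substitute into x ≡ 4 (mod 11): 6916·t ≡ 4 − 4428 = -4424 (mod 11).
    Reduce coefficients mod 11: 8·t ≡ 9 (mod 11).
    The inverse of 8 mod 11 is 7 (since 8·7 = 56 = 5·11 + 1), so t ≡ 7·9 = 63 ≡ 8 (mod 11).
    Then x = 4428 + 6916·8 = 59756, valid modulo lcm(6916, 11) = 76076: x ≡ 59756 (mod 76076).
Verify against each original: 59756 mod 7 = 4, 59756 mod 13 = 8, 59756 mod 19 = 1, 59756 mod 4 = 0, 59756 mod 11 = 4.

x ≡ 59756 (mod 76076).


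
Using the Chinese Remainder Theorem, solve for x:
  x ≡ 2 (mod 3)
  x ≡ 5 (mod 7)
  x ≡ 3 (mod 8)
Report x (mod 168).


Moduli 3, 7, 8 are pairwise coprime; by CRT there is a unique solution modulo M = 3 · 7 · 8 = 168.
Solve pairwise, accumulating the modulus:
  Start with x ≡ 2 (mod 3).
  Combine with x ≡ 5 (mod 7): since gcd(3, 7) = 1, we get a unique residue mod 21.
    Write x = 2 + 3·t and substitute into x ≡ 5 (mod 7): 3·t ≡ 5 − 2 = 3 (mod 7).
    The inverse of 3 mod 7 is 5 (since 3·5 = 15 = 2·7 + 1), so t ≡ 5·3 = 15 ≡ 1 (mod 7).
    Then x = 2 + 3·1 = 5, valid modulo lcm(3, 7) = 21: x ≡ 5 (mod 21).
  Combine with x ≡ 3 (mod 8): since gcd(21, 8) = 1, we get a unique residue mod 168.
    Write x = 5 + 21·t and substitute into x ≡ 3 (mod 8): 21·t ≡ 3 − 5 = -2 (mod 8).
    Reduce coefficients mod 8: 5·t ≡ 6 (mod 8).
    The inverse of 5 mod 8 is 5 (since 5·5 = 25 = 3·8 + 1), so t ≡ 5·6 = 30 ≡ 6 (mod 8).
    Then x = 5 + 21·6 = 131, valid modulo lcm(21, 8) = 168: x ≡ 131 (mod 168).
Verify: 131 mod 3 = 2 ✓, 131 mod 7 = 5 ✓, 131 mod 8 = 3 ✓.

x ≡ 131 (mod 168).


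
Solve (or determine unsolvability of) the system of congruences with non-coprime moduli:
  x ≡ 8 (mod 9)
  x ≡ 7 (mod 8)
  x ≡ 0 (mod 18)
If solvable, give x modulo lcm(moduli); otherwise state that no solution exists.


Moduli 9, 8, 18 are not pairwise coprime, so CRT works modulo lcm(m_i) when all pairwise compatibility conditions hold.
Pairwise compatibility: gcd(m_i, m_j) must divide a_i - a_j for every pair.
Merge one congruence at a time:
  Start: x ≡ 8 (mod 9).
  Combine with x ≡ 7 (mod 8): gcd(9, 8) = 1; 7 - 8 = -1, which IS divisible by 1, so compatible.
    Write x = 8 + 9·t and substitute into x ≡ 7 (mod 8): 9·t ≡ 7 − 8 = -1 (mod 8).
    Reduce coefficients mod 8: 1·t ≡ 7 (mod 8).
    So t ≡ 7 (mod 8).
    Then x = 8 + 9·7 = 71, valid modulo lcm(9, 8) = 72: x ≡ 71 (mod 72).
  Combine with x ≡ 0 (mod 18): gcd(72, 18) = 18, and 0 - 71 = -71 is NOT divisible by 18.
    ⇒ system is inconsistent (no integer solution).

No solution (the system is inconsistent).


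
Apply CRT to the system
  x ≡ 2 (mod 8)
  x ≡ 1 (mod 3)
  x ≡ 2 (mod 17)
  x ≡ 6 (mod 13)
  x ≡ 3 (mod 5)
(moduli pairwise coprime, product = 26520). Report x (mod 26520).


Product of moduli M = 8 · 3 · 17 · 13 · 5 = 26520.
Merge one congruence at a time:
  Start: x ≡ 2 (mod 8).
  Combine with x ≡ 1 (mod 3); new modulus lcm = 24.
    Write x = 2 + 8·t and substitute into x ≡ 1 (mod 3): 8·t ≡ 1 − 2 = -1 (mod 3).
    Reduce coefficients mod 3: 2·t ≡ 2 (mod 3).
    The inverse of 2 mod 3 is 2 (since 2·2 = 4 = 1·3 + 1), so t ≡ 2·2 = 4 ≡ 1 (mod 3).
    Then x = 2 + 8·1 = 10, valid modulo lcm(8, 3) = 24: x ≡ 10 (mod 24).
  Combine with x ≡ 2 (mod 17); new modulus lcm = 408.
    Write x = 10 + 24·t and substitute into x ≡ 2 (mod 17): 24·t ≡ 2 − 10 = -8 (mod 17).
    Reduce coefficients mod 17: 7·t ≡ 9 (mod 17).
    The inverse of 7 mod 17 is 5 (since 7·5 = 35 = 2·17 + 1), so t ≡ 5·9 = 45 ≡ 11 (mod 17).
    Then x = 10 + 24·11 = 274, valid modulo lcm(24, 17) = 408: x ≡ 274 (mod 408).
  Combine with x ≡ 6 (mod 13); new modulus lcm = 5304.
    Write x = 274 + 408·t and substitute into x ≡ 6 (mod 13): 408·t ≡ 6 − 274 = -268 (mod 13).
    Reduce coefficients mod 13: 5·t ≡ 5 (mod 13).
    The inverse of 5 mod 13 is 8 (since 5·8 = 40 = 3·13 + 1), so t ≡ 8·5 = 40 ≡ 1 (mod 13).
    Then x = 274 + 408·1 = 682, valid modulo lcm(408, 13) = 5304: x ≡ 682 (mod 5304).
  Combine with x ≡ 3 (mod 5); new modulus lcm = 26520.
    Write x = 682 + 5304·t and substitute into x ≡ 3 (mod 5): 5304·t ≡ 3 − 682 = -679 (mod 5).
    Reduce coefficients mod 5: 4·t ≡ 1 (mod 5).
    The inverse of 4 mod 5 is 4 (since 4·4 = 16 = 3·5 + 1), so t ≡ 4·1 = 4 ≡ 4 (mod 5).
    Then x = 682 + 5304·4 = 21898, valid modulo lcm(5304, 5) = 26520: x ≡ 21898 (mod 26520).
Verify against each original: 21898 mod 8 = 2, 21898 mod 3 = 1, 21898 mod 17 = 2, 21898 mod 13 = 6, 21898 mod 5 = 3.

x ≡ 21898 (mod 26520).


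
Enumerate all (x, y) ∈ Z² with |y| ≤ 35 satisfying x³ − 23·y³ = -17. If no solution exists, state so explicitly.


The equation is x³ - 23y³ = -17. For fixed y, x³ = 23·y³ − 17, so a solution requires the RHS to be a perfect cube.
Strategy: iterate y from -35 to 35, compute RHS = 23·y³ − 17, and check whether it is a (positive or negative) perfect cube.
Check small values of y:
  y = 0: RHS = -17 is not a perfect cube.
  y = 1: RHS = 6 is not a perfect cube.
  y = -1: RHS = -40 is not a perfect cube.
  y = 2: RHS = 167 is not a perfect cube.
  y = -2: RHS = -201 is not a perfect cube.
  y = 3: RHS = 604 is not a perfect cube.
  y = -3: RHS = -638 is not a perfect cube.
Continuing the search up to |y| = 35 finds no solutions either.
No (x, y) in the scanned range satisfies the equation.

No integer solutions with |y| ≤ 35.


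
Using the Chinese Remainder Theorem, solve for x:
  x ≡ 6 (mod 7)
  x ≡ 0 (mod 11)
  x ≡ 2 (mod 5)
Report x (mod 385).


Moduli 7, 11, 5 are pairwise coprime; by CRT there is a unique solution modulo M = 7 · 11 · 5 = 385.
Solve pairwise, accumulating the modulus:
  Start with x ≡ 6 (mod 7).
  Combine with x ≡ 0 (mod 11): since gcd(7, 11) = 1, we get a unique residue mod 77.
    Write x = 6 + 7·t and substitute into x ≡ 0 (mod 11): 7·t ≡ 0 − 6 = -6 (mod 11).
    Reduce coefficients mod 11: 7·t ≡ 5 (mod 11).
    The inverse of 7 mod 11 is 8 (since 7·8 = 56 = 5·11 + 1), so t ≡ 8·5 = 40 ≡ 7 (mod 11).
    Then x = 6 + 7·7 = 55, valid modulo lcm(7, 11) = 77: x ≡ 55 (mod 77).
  Combine with x ≡ 2 (mod 5): since gcd(77, 5) = 1, we get a unique residue mod 385.
    Write x = 55 + 77·t and substitute into x ≡ 2 (mod 5): 77·t ≡ 2 − 55 = -53 (mod 5).
    Reduce coefficients mod 5: 2·t ≡ 2 (mod 5).
    The inverse of 2 mod 5 is 3 (since 2·3 = 6 = 1·5 + 1), so t ≡ 3·2 = 6 ≡ 1 (mod 5).
    Then x = 55 + 77·1 = 132, valid modulo lcm(77, 5) = 385: x ≡ 132 (mod 385).
Verify: 132 mod 7 = 6 ✓, 132 mod 11 = 0 ✓, 132 mod 5 = 2 ✓.

x ≡ 132 (mod 385).


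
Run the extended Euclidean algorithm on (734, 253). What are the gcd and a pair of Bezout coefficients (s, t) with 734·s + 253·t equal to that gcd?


Euclidean algorithm on (734, 253) — divide until remainder is 0:
  734 = 2 · 253 + 228
  253 = 1 · 228 + 25
  228 = 9 · 25 + 3
  25 = 8 · 3 + 1
  3 = 3 · 1 + 0
gcd(734, 253) = 1.
Track Bezout coefficients alongside the remainders: start with r₀ = 734 = a·1 + b·0 (s = 1, t = 0) and r₁ = 253 = a·0 + b·1 (s = 0, t = 1); each new remainder r_{k+1} = r_{k-1} − q_k·r_k inherits s_{k+1} = s_{k-1} − q_k·s_k, t_{k+1} = t_{k-1} − q_k·t_k, so r_k = a·s_k + b·t_k at every step:
  q = 2: r = 228, s = 1 − 2·0 = 1, t = 0 − 2·1 = -2  (check: 734·1 + 253·(-2) = 228)
  q = 1: r = 25, s = 0 − 1·1 = -1, t = 1 − 1·(-2) = 3  (check: 734·(-1) + 253·3 = 25)
  q = 9: r = 3, s = 1 − 9·(-1) = 10, t = -2 − 9·3 = -29  (check: 734·10 + 253·(-29) = 3)
  q = 8: r = 1, s = -1 − 8·10 = -81, t = 3 − 8·(-29) = 235  (check: 734·(-81) + 253·235 = 1)
The row with r = 1 (the gcd) gives the Bezout coefficients s = -81, t = 235.
Result: 734 · (-81) + 253 · (235) = 1.

gcd(734, 253) = 1; s = -81, t = 235 (check: 734·(-81) + 253·235 = 1).


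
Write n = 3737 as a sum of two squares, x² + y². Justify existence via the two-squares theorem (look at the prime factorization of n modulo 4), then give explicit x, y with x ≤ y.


Step 1: Factor n = 3737 = 37 · 101.
Step 2: Check the mod-4 condition on each prime factor: 37 ≡ 1 (mod 4), exponent 1; 101 ≡ 1 (mod 4), exponent 1.
All primes ≡ 3 (mod 4) appear to even exponent (or don't appear), so by the two-squares theorem n IS expressible as a sum of two squares.
Step 3: Build a representation. Here n = 37 · 101 is a product of primes ≡ 1 (mod 4). Each prime p ≡ 1 (mod 4) is itself a sum of two squares; find a² by testing p − a² for a perfect square:
  37: 37 − 1² = 36 = 6² ⇒ 37 = 1² + 6².
  101: 101 − 1² = 100 = 10² ⇒ 101 = 1² + 10².
  Combine using the Brahmagupta–Fibonacci identity (a² + b²)(c² + d²) = (ac − bd)² + (ad + bc)² = (ac + bd)² + (ad − bc)²:
  37 · 101 = 3737: from (1² + 6²)(1² + 10²), take (1·1 − 6·10, 1·10 + 6·1) = (1 − 60, 10 + 6) = (-59, 16); dropping signs (only squares matter) gives (59, 16); check 59² + 16² = 3481 + 256 = 3737 ✓.
Step 4: Order so x ≤ y and verify: 16² + 59² = 256 + 3481 = 3737 = n. ✓

n = 3737 = 16² + 59² (one valid representation with x ≤ y).


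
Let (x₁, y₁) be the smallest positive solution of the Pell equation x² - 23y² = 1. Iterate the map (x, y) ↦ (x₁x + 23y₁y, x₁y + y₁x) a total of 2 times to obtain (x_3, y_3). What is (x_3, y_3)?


Step 1: Find the fundamental solution (x₁, y₁) of x² - 23y² = 1.
  Expand √23 as a continued fraction. a₀ = ⌊√23⌋ = 4; iterate m_{k+1} = d_k·a_k − m_k, d_{k+1} = (23 − m_{k+1}²)/d_k, a_{k+1} = ⌊(a₀ + m_{k+1})/d_{k+1}⌋ (starting m₀ = 0, d₀ = 1), with convergents p_k = a_k·p_{k-1} + p_{k-2}, q_k = a_k·q_{k-1} + q_{k-2} (p₋₁ = 1, q₋₁ = 0):
  k = 0: a₀ = 4; p₀/q₀ = 4/1; p₀² − 23·q₀² = 16 − 23 = -7.
  k = 1: m = 4, d = 7, a = ⌊(4 + 4)/7⌋ = 1; p/q = (1·4 + 1)/(1·1 + 0) = 5/1; p² − 23·q² = 25 − 23 = 2.
  k = 2: m = 3, d = 2, a = ⌊(4 + 3)/2⌋ = 3; p/q = (3·5 + 4)/(3·1 + 1) = 19/4; p² − 23·q² = 361 − 368 = -7.
  k = 3: m = 3, d = 7, a = ⌊(4 + 3)/7⌋ = 1; p/q = (1·19 + 5)/(1·4 + 1) = 24/5; p² − 23·q² = 576 − 575 = 1.
  The first convergent with p² − 23·q² = 1 gives the fundamental solution (x₁, y₁) = (24, 5).
Step 2: Apply the recurrence (x_{n+1}, y_{n+1}) = (x₁x_n + 23y₁y_n, x₁y_n + y₁x_n) repeatedly.
  From (x_1, y_1) = (24, 5): x_2 = 24·24 + 23·5·5 = 1151; y_2 = 24·5 + 5·24 = 240.
  From (x_2, y_2) = (1151, 240): x_3 = 24·1151 + 23·5·240 = 55224; y_3 = 24·240 + 5·1151 = 11515.
Step 3: Verify x_3² - 23·y_3² = 3049690176 - 3049690175 = 1 (should be 1). ✓

(x_1, y_1) = (24, 5); (x_3, y_3) = (55224, 11515).


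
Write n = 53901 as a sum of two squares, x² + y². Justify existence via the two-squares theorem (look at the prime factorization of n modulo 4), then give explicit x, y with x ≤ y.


Step 1: Factor n = 53901 = 3^2 · 53 · 113.
Step 2: Check the mod-4 condition on each prime factor: 3 ≡ 3 (mod 4), exponent 2 (must be even); 53 ≡ 1 (mod 4), exponent 1; 113 ≡ 1 (mod 4), exponent 1.
All primes ≡ 3 (mod 4) appear to even exponent (or don't appear), so by the two-squares theorem n IS expressible as a sum of two squares.
Step 3: Build a representation. Group n = k² · m with k = 3 and m = 53 · 113 = 5989 (a product of primes ≡ 1 (mod 4)); a representation of m scales to one of n via (k·x)² + (k·y)² = k²(x² + y²). Each prime p ≡ 1 (mod 4) is itself a sum of two squares; find a² by testing p − a² for a perfect square:
  53: 53 − 1² = 52, 53 − 2² = 49 = 7² ⇒ 53 = 2² + 7².
  113: 113 − 1² = 112, 113 − 2² = 109, 113 − 3² = 104, 113 − 4² = 97, 113 − 5² = 88, 113 − 6² = 77, 113 − 7² = 64 = 8² ⇒ 113 = 7² + 8².
  Combine using the Brahmagupta–Fibonacci identity (a² + b²)(c² + d²) = (ac − bd)² + (ad + bc)² = (ac + bd)² + (ad − bc)²:
  53 · 113 = 5989: from (2² + 7²)(7² + 8²), take (2·7 − 7·8, 2·8 + 7·7) = (14 − 56, 16 + 49) = (-42, 65); dropping signs (only squares matter) gives (42, 65); check 42² + 65² = 1764 + 4225 = 5989 ✓.
  Scale by k = 3: (3·42, 3·65) = (126, 195).
Step 4: Order so x ≤ y and verify: 126² + 195² = 15876 + 38025 = 53901 = n. ✓

n = 53901 = 126² + 195² (one valid representation with x ≤ y).


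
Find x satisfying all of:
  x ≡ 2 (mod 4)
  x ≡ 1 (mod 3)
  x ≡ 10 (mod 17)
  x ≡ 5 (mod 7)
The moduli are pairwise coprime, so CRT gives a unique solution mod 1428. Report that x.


Product of moduli M = 4 · 3 · 17 · 7 = 1428.
Merge one congruence at a time:
  Start: x ≡ 2 (mod 4).
  Combine with x ≡ 1 (mod 3); new modulus lcm = 12.
    Write x = 2 + 4·t and substitute into x ≡ 1 (mod 3): 4·t ≡ 1 − 2 = -1 (mod 3).
    Reduce coefficients mod 3: 1·t ≡ 2 (mod 3).
    So t ≡ 2 (mod 3).
    Then x = 2 + 4·2 = 10, valid modulo lcm(4, 3) = 12: x ≡ 10 (mod 12).
  Combine with x ≡ 10 (mod 17); new modulus lcm = 204.
    Write x = 10 + 12·t and substitute into x ≡ 10 (mod 17): 12·t ≡ 10 − 10 = 0 (mod 17).
    The inverse of 12 mod 17 is 10 (since 12·10 = 120 = 7·17 + 1), so t ≡ 10·0 = 0 ≡ 0 (mod 17).
    Then x = 10 + 12·0 = 10, valid modulo lcm(12, 17) = 204: x ≡ 10 (mod 204).
  Combine with x ≡ 5 (mod 7); new modulus lcm = 1428.
    Write x = 10 + 204·t and substitute into x ≡ 5 (mod 7): 204·t ≡ 5 − 10 = -5 (mod 7).
    Reduce coefficients mod 7: 1·t ≡ 2 (mod 7).
    So t ≡ 2 (mod 7).
    Then x = 10 + 204·2 = 418, valid modulo lcm(204, 7) = 1428: x ≡ 418 (mod 1428).
Verify against each original: 418 mod 4 = 2, 418 mod 3 = 1, 418 mod 17 = 10, 418 mod 7 = 5.

x ≡ 418 (mod 1428).


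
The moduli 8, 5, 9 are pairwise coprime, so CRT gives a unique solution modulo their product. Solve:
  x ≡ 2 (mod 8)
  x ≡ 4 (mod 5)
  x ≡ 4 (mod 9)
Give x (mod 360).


Moduli 8, 5, 9 are pairwise coprime; by CRT there is a unique solution modulo M = 8 · 5 · 9 = 360.
Solve pairwise, accumulating the modulus:
  Start with x ≡ 2 (mod 8).
  Combine with x ≡ 4 (mod 5): since gcd(8, 5) = 1, we get a unique residue mod 40.
    Write x = 2 + 8·t and substitute into x ≡ 4 (mod 5): 8·t ≡ 4 − 2 = 2 (mod 5).
    Reduce coefficients mod 5: 3·t ≡ 2 (mod 5).
    The inverse of 3 mod 5 is 2 (since 3·2 = 6 = 1·5 + 1), so t ≡ 2·2 = 4 ≡ 4 (mod 5).
    Then x = 2 + 8·4 = 34, valid modulo lcm(8, 5) = 40: x ≡ 34 (mod 40).
  Combine with x ≡ 4 (mod 9): since gcd(40, 9) = 1, we get a unique residue mod 360.
    Write x = 34 + 40·t and substitute into x ≡ 4 (mod 9): 40·t ≡ 4 − 34 = -30 (mod 9).
    Reduce coefficients mod 9: 4·t ≡ 6 (mod 9).
    The inverse of 4 mod 9 is 7 (since 4·7 = 28 = 3·9 + 1), so t ≡ 7·6 = 42 ≡ 6 (mod 9).
    Then x = 34 + 40·6 = 274, valid modulo lcm(40, 9) = 360: x ≡ 274 (mod 360).
Verify: 274 mod 8 = 2 ✓, 274 mod 5 = 4 ✓, 274 mod 9 = 4 ✓.

x ≡ 274 (mod 360).


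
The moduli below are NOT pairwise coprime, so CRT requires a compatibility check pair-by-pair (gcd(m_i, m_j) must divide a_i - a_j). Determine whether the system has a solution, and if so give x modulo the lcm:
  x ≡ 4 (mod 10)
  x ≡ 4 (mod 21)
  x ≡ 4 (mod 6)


Moduli 10, 21, 6 are not pairwise coprime, so CRT works modulo lcm(m_i) when all pairwise compatibility conditions hold.
Pairwise compatibility: gcd(m_i, m_j) must divide a_i - a_j for every pair.
Merge one congruence at a time:
  Start: x ≡ 4 (mod 10).
  Combine with x ≡ 4 (mod 21): gcd(10, 21) = 1; 4 - 4 = 0, which IS divisible by 1, so compatible.
    Write x = 4 + 10·t and substitute into x ≡ 4 (mod 21): 10·t ≡ 4 − 4 = 0 (mod 21).
    The inverse of 10 mod 21 is 19 (since 10·19 = 190 = 9·21 + 1), so t ≡ 19·0 = 0 ≡ 0 (mod 21).
    Then x = 4 + 10·0 = 4, valid modulo lcm(10, 21) = 210: x ≡ 4 (mod 210).
  Combine with x ≡ 4 (mod 6): gcd(210, 6) = 6; 4 - 4 = 0, which IS divisible by 6, so compatible.
    Write x = 4 + 210·t and substitute into x ≡ 4 (mod 6): 210·t ≡ 4 − 4 = 0 (mod 6).
    Divide the congruence (and modulus) by g = 6: 35·t ≡ 0 (mod 1).
    Modulo 1 every t works; take t = 0.
    Then x = 4 + 210·0 = 4, valid modulo lcm(210, 6) = 210: x ≡ 4 (mod 210).
Verify: 4 mod 10 = 4, 4 mod 21 = 4, 4 mod 6 = 4.

x ≡ 4 (mod 210).


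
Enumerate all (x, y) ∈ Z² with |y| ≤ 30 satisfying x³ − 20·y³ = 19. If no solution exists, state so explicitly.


The equation is x³ - 20y³ = 19. For fixed y, x³ = 20·y³ + 19, so a solution requires the RHS to be a perfect cube.
Strategy: iterate y from -30 to 30, compute RHS = 20·y³ + 19, and check whether it is a (positive or negative) perfect cube.
Check small values of y:
  y = 0: RHS = 19 is not a perfect cube.
  y = 1: RHS = 39 is not a perfect cube.
  y = -1: RHS = -1 = (-1)³ ⇒ x = -1 works.
  y = 2: RHS = 179 is not a perfect cube.
  y = -2: RHS = -141 is not a perfect cube.
  y = 3: RHS = 559 is not a perfect cube.
  y = -3: RHS = -521 is not a perfect cube.
Continuing the search up to |y| = 30 finds no further solutions beyond those listed.
Collected solutions: (-1, -1).

Solutions (with |y| ≤ 30): (-1, -1).


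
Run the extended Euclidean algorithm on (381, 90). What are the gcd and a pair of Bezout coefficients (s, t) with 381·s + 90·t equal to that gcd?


Euclidean algorithm on (381, 90) — divide until remainder is 0:
  381 = 4 · 90 + 21
  90 = 4 · 21 + 6
  21 = 3 · 6 + 3
  6 = 2 · 3 + 0
gcd(381, 90) = 3.
Track Bezout coefficients alongside the remainders: start with r₀ = 381 = a·1 + b·0 (s = 1, t = 0) and r₁ = 90 = a·0 + b·1 (s = 0, t = 1); each new remainder r_{k+1} = r_{k-1} − q_k·r_k inherits s_{k+1} = s_{k-1} − q_k·s_k, t_{k+1} = t_{k-1} − q_k·t_k, so r_k = a·s_k + b·t_k at every step:
  q = 4: r = 21, s = 1 − 4·0 = 1, t = 0 − 4·1 = -4  (check: 381·1 + 90·(-4) = 21)
  q = 4: r = 6, s = 0 − 4·1 = -4, t = 1 − 4·(-4) = 17  (check: 381·(-4) + 90·17 = 6)
  q = 3: r = 3, s = 1 − 3·(-4) = 13, t = -4 − 3·17 = -55  (check: 381·13 + 90·(-55) = 3)
The row with r = 3 (the gcd) gives the Bezout coefficients s = 13, t = -55.
Result: 381 · (13) + 90 · (-55) = 3.

gcd(381, 90) = 3; s = 13, t = -55 (check: 381·13 + 90·(-55) = 3).


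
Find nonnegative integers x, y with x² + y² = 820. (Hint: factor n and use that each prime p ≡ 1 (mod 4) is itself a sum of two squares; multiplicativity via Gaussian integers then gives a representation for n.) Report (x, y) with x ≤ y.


Step 1: Factor n = 820 = 2^2 · 5 · 41.
Step 2: Check the mod-4 condition on each prime factor: 2 = 2 (special); 5 ≡ 1 (mod 4), exponent 1; 41 ≡ 1 (mod 4), exponent 1.
All primes ≡ 3 (mod 4) appear to even exponent (or don't appear), so by the two-squares theorem n IS expressible as a sum of two squares.
Step 3: Build a representation. Group n = k² · m with k = 2 and m = 5 · 41 = 205 (a product of primes ≡ 1 (mod 4)); a representation of m scales to one of n via (k·x)² + (k·y)² = k²(x² + y²). Each prime p ≡ 1 (mod 4) is itself a sum of two squares; find a² by testing p − a² for a perfect square:
  5: 5 − 1² = 4 = 2² ⇒ 5 = 1² + 2².
  41: 41 − 1² = 40, 41 − 2² = 37, 41 − 3² = 32, 41 − 4² = 25 = 5² ⇒ 41 = 4² + 5².
  Combine using the Brahmagupta–Fibonacci identity (a² + b²)(c² + d²) = (ac − bd)² + (ad + bc)² = (ac + bd)² + (ad − bc)²:
  5 · 41 = 205: from (1² + 2²)(4² + 5²), take (1·4 − 2·5, 1·5 + 2·4) = (4 − 10, 5 + 8) = (-6, 13); dropping signs (only squares matter) gives (6, 13); check 6² + 13² = 36 + 169 = 205 ✓.
  Scale by k = 2: (2·6, 2·13) = (12, 26).
Step 4: Order so x ≤ y and verify: 12² + 26² = 144 + 676 = 820 = n. ✓

n = 820 = 12² + 26² (one valid representation with x ≤ y).


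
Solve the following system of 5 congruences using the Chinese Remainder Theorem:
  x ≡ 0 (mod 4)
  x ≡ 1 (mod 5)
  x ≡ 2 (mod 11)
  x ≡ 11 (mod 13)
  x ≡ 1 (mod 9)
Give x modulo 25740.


Product of moduli M = 4 · 5 · 11 · 13 · 9 = 25740.
Merge one congruence at a time:
  Start: x ≡ 0 (mod 4).
  Combine with x ≡ 1 (mod 5); new modulus lcm = 20.
    Write x = 0 + 4·t and substitute into x ≡ 1 (mod 5): 4·t ≡ 1 − 0 = 1 (mod 5).
    The inverse of 4 mod 5 is 4 (since 4·4 = 16 = 3·5 + 1), so t ≡ 4·1 = 4 ≡ 4 (mod 5).
    Then x = 0 + 4·4 = 16, valid modulo lcm(4, 5) = 20: x ≡ 16 (mod 20).
  Combine with x ≡ 2 (mod 11); new modulus lcm = 220.
    Write x = 16 + 20·t and substitute into x ≡ 2 (mod 11): 20·t ≡ 2 − 16 = -14 (mod 11).
    Reduce coefficients mod 11: 9·t ≡ 8 (mod 11).
    The inverse of 9 mod 11 is 5 (since 9·5 = 45 = 4·11 + 1), so t ≡ 5·8 = 40 ≡ 7 (mod 11).
    Then x = 16 + 20·7 = 156, valid modulo lcm(20, 11) = 220: x ≡ 156 (mod 220).
  Combine with x ≡ 11 (mod 13); new modulus lcm = 2860.
    Write x = 156 + 220·t and substitute into x ≡ 11 (mod 13): 220·t ≡ 11 − 156 = -145 (mod 13).
    Reduce coefficients mod 13: 12·t ≡ 11 (mod 13).
    The inverse of 12 mod 13 is 12 (since 12·12 = 144 = 11·13 + 1), so t ≡ 12·11 = 132 ≡ 2 (mod 13).
    Then x = 156 + 220·2 = 596, valid modulo lcm(220, 13) = 2860: x ≡ 596 (mod 2860).
  Combine with x ≡ 1 (mod 9); new modulus lcm = 25740.
    Write x = 596 + 2860·t and substitute into x ≡ 1 (mod 9): 2860·t ≡ 1 − 596 = -595 (mod 9).
    Reduce coefficients mod 9: 7·t ≡ 8 (mod 9).
    The inverse of 7 mod 9 is 4 (since 7·4 = 28 = 3·9 + 1), so t ≡ 4·8 = 32 ≡ 5 (mod 9).
    Then x = 596 + 2860·5 = 14896, valid modulo lcm(2860, 9) = 25740: x ≡ 14896 (mod 25740).
Verify against each original: 14896 mod 4 = 0, 14896 mod 5 = 1, 14896 mod 11 = 2, 14896 mod 13 = 11, 14896 mod 9 = 1.

x ≡ 14896 (mod 25740).


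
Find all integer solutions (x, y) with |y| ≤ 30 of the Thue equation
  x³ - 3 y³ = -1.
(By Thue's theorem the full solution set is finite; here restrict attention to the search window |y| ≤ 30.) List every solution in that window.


The equation is x³ - 3y³ = -1. For fixed y, x³ = 3·y³ − 1, so a solution requires the RHS to be a perfect cube.
Strategy: iterate y from -30 to 30, compute RHS = 3·y³ − 1, and check whether it is a (positive or negative) perfect cube.
Check small values of y:
  y = 0: RHS = -1 = (-1)³ ⇒ x = -1 works.
  y = 1: RHS = 2 is not a perfect cube.
  y = -1: RHS = -4 is not a perfect cube.
  y = 2: RHS = 23 is not a perfect cube.
  y = -2: RHS = -25 is not a perfect cube.
  y = 3: RHS = 80 is not a perfect cube.
  y = -3: RHS = -82 is not a perfect cube.
Continuing the search up to |y| = 30 finds no further solutions beyond those listed.
Collected solutions: (-1, 0).

Solutions (with |y| ≤ 30): (-1, 0).


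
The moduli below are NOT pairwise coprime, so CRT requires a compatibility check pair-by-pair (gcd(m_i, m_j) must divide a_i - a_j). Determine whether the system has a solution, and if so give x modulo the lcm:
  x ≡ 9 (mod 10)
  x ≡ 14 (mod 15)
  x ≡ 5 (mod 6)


Moduli 10, 15, 6 are not pairwise coprime, so CRT works modulo lcm(m_i) when all pairwise compatibility conditions hold.
Pairwise compatibility: gcd(m_i, m_j) must divide a_i - a_j for every pair.
Merge one congruence at a time:
  Start: x ≡ 9 (mod 10).
  Combine with x ≡ 14 (mod 15): gcd(10, 15) = 5; 14 - 9 = 5, which IS divisible by 5, so compatible.
    Write x = 9 + 10·t and substitute into x ≡ 14 (mod 15): 10·t ≡ 14 − 9 = 5 (mod 15).
    Divide the congruence (and modulus) by g = 5: 2·t ≡ 1 (mod 3).
    The inverse of 2 mod 3 is 2 (since 2·2 = 4 = 1·3 + 1), so t ≡ 2·1 = 2 ≡ 2 (mod 3).
    Then x = 9 + 10·2 = 29, valid modulo lcm(10, 15) = 30: x ≡ 29 (mod 30).
  Combine with x ≡ 5 (mod 6): gcd(30, 6) = 6; 5 - 29 = -24, which IS divisible by 6, so compatible.
    Write x = 29 + 30·t and substitute into x ≡ 5 (mod 6): 30·t ≡ 5 − 29 = -24 (mod 6).
    Divide the congruence (and modulus) by g = 6: 5·t ≡ -4 (mod 1).
    Modulo 1 every t works; take t = 0.
    Then x = 29 + 30·0 = 29, valid modulo lcm(30, 6) = 30: x ≡ 29 (mod 30).
Verify: 29 mod 10 = 9, 29 mod 15 = 14, 29 mod 6 = 5.

x ≡ 29 (mod 30).


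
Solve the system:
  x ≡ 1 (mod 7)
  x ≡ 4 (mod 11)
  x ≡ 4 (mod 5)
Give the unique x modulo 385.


Moduli 7, 11, 5 are pairwise coprime; by CRT there is a unique solution modulo M = 7 · 11 · 5 = 385.
Solve pairwise, accumulating the modulus:
  Start with x ≡ 1 (mod 7).
  Combine with x ≡ 4 (mod 11): since gcd(7, 11) = 1, we get a unique residue mod 77.
    Write x = 1 + 7·t and substitute into x ≡ 4 (mod 11): 7·t ≡ 4 − 1 = 3 (mod 11).
    The inverse of 7 mod 11 is 8 (since 7·8 = 56 = 5·11 + 1), so t ≡ 8·3 = 24 ≡ 2 (mod 11).
    Then x = 1 + 7·2 = 15, valid modulo lcm(7, 11) = 77: x ≡ 15 (mod 77).
  Combine with x ≡ 4 (mod 5): since gcd(77, 5) = 1, we get a unique residue mod 385.
    Write x = 15 + 77·t and substitute into x ≡ 4 (mod 5): 77·t ≡ 4 − 15 = -11 (mod 5).
    Reduce coefficients mod 5: 2·t ≡ 4 (mod 5).
    The inverse of 2 mod 5 is 3 (since 2·3 = 6 = 1·5 + 1), so t ≡ 3·4 = 12 ≡ 2 (mod 5).
    Then x = 15 + 77·2 = 169, valid modulo lcm(77, 5) = 385: x ≡ 169 (mod 385).
Verify: 169 mod 7 = 1 ✓, 169 mod 11 = 4 ✓, 169 mod 5 = 4 ✓.

x ≡ 169 (mod 385).


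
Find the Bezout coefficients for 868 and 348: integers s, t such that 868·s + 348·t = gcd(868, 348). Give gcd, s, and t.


Euclidean algorithm on (868, 348) — divide until remainder is 0:
  868 = 2 · 348 + 172
  348 = 2 · 172 + 4
  172 = 43 · 4 + 0
gcd(868, 348) = 4.
Track Bezout coefficients alongside the remainders: start with r₀ = 868 = a·1 + b·0 (s = 1, t = 0) and r₁ = 348 = a·0 + b·1 (s = 0, t = 1); each new remainder r_{k+1} = r_{k-1} − q_k·r_k inherits s_{k+1} = s_{k-1} − q_k·s_k, t_{k+1} = t_{k-1} − q_k·t_k, so r_k = a·s_k + b·t_k at every step:
  q = 2: r = 172, s = 1 − 2·0 = 1, t = 0 − 2·1 = -2  (check: 868·1 + 348·(-2) = 172)
  q = 2: r = 4, s = 0 − 2·1 = -2, t = 1 − 2·(-2) = 5  (check: 868·(-2) + 348·5 = 4)
The row with r = 4 (the gcd) gives the Bezout coefficients s = -2, t = 5.
Result: 868 · (-2) + 348 · (5) = 4.

gcd(868, 348) = 4; s = -2, t = 5 (check: 868·(-2) + 348·5 = 4).


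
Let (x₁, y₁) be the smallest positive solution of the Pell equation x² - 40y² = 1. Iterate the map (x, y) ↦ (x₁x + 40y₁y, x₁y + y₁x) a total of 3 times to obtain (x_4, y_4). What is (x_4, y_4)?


Step 1: Find the fundamental solution (x₁, y₁) of x² - 40y² = 1.
  Expand √40 as a continued fraction. a₀ = ⌊√40⌋ = 6; iterate m_{k+1} = d_k·a_k − m_k, d_{k+1} = (40 − m_{k+1}²)/d_k, a_{k+1} = ⌊(a₀ + m_{k+1})/d_{k+1}⌋ (starting m₀ = 0, d₀ = 1), with convergents p_k = a_k·p_{k-1} + p_{k-2}, q_k = a_k·q_{k-1} + q_{k-2} (p₋₁ = 1, q₋₁ = 0):
  k = 0: a₀ = 6; p₀/q₀ = 6/1; p₀² − 40·q₀² = 36 − 40 = -4.
  k = 1: m = 6, d = 4, a = ⌊(6 + 6)/4⌋ = 3; p/q = (3·6 + 1)/(3·1 + 0) = 19/3; p² − 40·q² = 361 − 360 = 1.
  The first convergent with p² − 40·q² = 1 gives the fundamental solution (x₁, y₁) = (19, 3).
Step 2: Apply the recurrence (x_{n+1}, y_{n+1}) = (x₁x_n + 40y₁y_n, x₁y_n + y₁x_n) repeatedly.
  From (x_1, y_1) = (19, 3): x_2 = 19·19 + 40·3·3 = 721; y_2 = 19·3 + 3·19 = 114.
  From (x_2, y_2) = (721, 114): x_3 = 19·721 + 40·3·114 = 27379; y_3 = 19·114 + 3·721 = 4329.
  From (x_3, y_3) = (27379, 4329): x_4 = 19·27379 + 40·3·4329 = 1039681; y_4 = 19·4329 + 3·27379 = 164388.
Step 3: Verify x_4² - 40·y_4² = 1080936581761 - 1080936581760 = 1 (should be 1). ✓

(x_1, y_1) = (19, 3); (x_4, y_4) = (1039681, 164388).


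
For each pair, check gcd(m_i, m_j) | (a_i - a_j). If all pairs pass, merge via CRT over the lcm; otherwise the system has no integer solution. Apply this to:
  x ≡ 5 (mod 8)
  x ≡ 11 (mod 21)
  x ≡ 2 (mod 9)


Moduli 8, 21, 9 are not pairwise coprime, so CRT works modulo lcm(m_i) when all pairwise compatibility conditions hold.
Pairwise compatibility: gcd(m_i, m_j) must divide a_i - a_j for every pair.
Merge one congruence at a time:
  Start: x ≡ 5 (mod 8).
  Combine with x ≡ 11 (mod 21): gcd(8, 21) = 1; 11 - 5 = 6, which IS divisible by 1, so compatible.
    Write x = 5 + 8·t and substitute into x ≡ 11 (mod 21): 8·t ≡ 11 − 5 = 6 (mod 21).
    The inverse of 8 mod 21 is 8 (since 8·8 = 64 = 3·21 + 1), so t ≡ 8·6 = 48 ≡ 6 (mod 21).
    Then x = 5 + 8·6 = 53, valid modulo lcm(8, 21) = 168: x ≡ 53 (mod 168).
  Combine with x ≡ 2 (mod 9): gcd(168, 9) = 3; 2 - 53 = -51, which IS divisible by 3, so compatible.
    Write x = 53 + 168·t and substitute into x ≡ 2 (mod 9): 168·t ≡ 2 − 53 = -51 (mod 9).
    Divide the congruence (and modulus) by g = 3: 56·t ≡ -17 (mod 3).
    Reduce coefficients mod 3: 2·t ≡ 1 (mod 3).
    The inverse of 2 mod 3 is 2 (since 2·2 = 4 = 1·3 + 1), so t ≡ 2·1 = 2 ≡ 2 (mod 3).
    Then x = 53 + 168·2 = 389, valid modulo lcm(168, 9) = 504: x ≡ 389 (mod 504).
Verify: 389 mod 8 = 5, 389 mod 21 = 11, 389 mod 9 = 2.

x ≡ 389 (mod 504).


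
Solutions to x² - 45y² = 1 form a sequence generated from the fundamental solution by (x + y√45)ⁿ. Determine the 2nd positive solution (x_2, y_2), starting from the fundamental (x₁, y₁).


Step 1: Find the fundamental solution (x₁, y₁) of x² - 45y² = 1.
  Expand √45 as a continued fraction. a₀ = ⌊√45⌋ = 6; iterate m_{k+1} = d_k·a_k − m_k, d_{k+1} = (45 − m_{k+1}²)/d_k, a_{k+1} = ⌊(a₀ + m_{k+1})/d_{k+1}⌋ (starting m₀ = 0, d₀ = 1), with convergents p_k = a_k·p_{k-1} + p_{k-2}, q_k = a_k·q_{k-1} + q_{k-2} (p₋₁ = 1, q₋₁ = 0):
  k = 0: a₀ = 6; p₀/q₀ = 6/1; p₀² − 45·q₀² = 36 − 45 = -9.
  k = 1: m = 6, d = 9, a = ⌊(6 + 6)/9⌋ = 1; p/q = (1·6 + 1)/(1·1 + 0) = 7/1; p² − 45·q² = 49 − 45 = 4.
  k = 2: m = 3, d = 4, a = ⌊(6 + 3)/4⌋ = 2; p/q = (2·7 + 6)/(2·1 + 1) = 20/3; p² − 45·q² = 400 − 405 = -5.
  k = 3: m = 5, d = 5, a = ⌊(6 + 5)/5⌋ = 2; p/q = (2·20 + 7)/(2·3 + 1) = 47/7; p² − 45·q² = 2209 − 2205 = 4.
  k = 4: m = 5, d = 4, a = ⌊(6 + 5)/4⌋ = 2; p/q = (2·47 + 20)/(2·7 + 3) = 114/17; p² − 45·q² = 12996 − 13005 = -9.
  k = 5: m = 3, d = 9, a = ⌊(6 + 3)/9⌋ = 1; p/q = (1·114 + 47)/(1·17 + 7) = 161/24; p² − 45·q² = 25921 − 25920 = 1.
  The first convergent with p² − 45·q² = 1 gives the fundamental solution (x₁, y₁) = (161, 24).
Step 2: Apply the recurrence (x_{n+1}, y_{n+1}) = (x₁x_n + 45y₁y_n, x₁y_n + y₁x_n) repeatedly.
  From (x_1, y_1) = (161, 24): x_2 = 161·161 + 45·24·24 = 51841; y_2 = 161·24 + 24·161 = 7728.
Step 3: Verify x_2² - 45·y_2² = 2687489281 - 2687489280 = 1 (should be 1). ✓

(x_1, y_1) = (161, 24); (x_2, y_2) = (51841, 7728).


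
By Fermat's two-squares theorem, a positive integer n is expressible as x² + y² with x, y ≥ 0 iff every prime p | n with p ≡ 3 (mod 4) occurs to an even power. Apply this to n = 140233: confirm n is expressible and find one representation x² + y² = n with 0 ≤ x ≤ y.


Step 1: Factor n = 140233 = 17 · 73 · 113.
Step 2: Check the mod-4 condition on each prime factor: 17 ≡ 1 (mod 4), exponent 1; 73 ≡ 1 (mod 4), exponent 1; 113 ≡ 1 (mod 4), exponent 1.
All primes ≡ 3 (mod 4) appear to even exponent (or don't appear), so by the two-squares theorem n IS expressible as a sum of two squares.
Step 3: Build a representation. Here n = 17 · 73 · 113 is a product of primes ≡ 1 (mod 4). Each prime p ≡ 1 (mod 4) is itself a sum of two squares; find a² by testing p − a² for a perfect square:
  17: 17 − 1² = 16 = 4² ⇒ 17 = 1² + 4².
  73: 73 − 1² = 72, 73 − 2² = 69, 73 − 3² = 64 = 8² ⇒ 73 = 3² + 8².
  113: 113 − 1² = 112, 113 − 2² = 109, 113 − 3² = 104, 113 − 4² = 97, 113 − 5² = 88, 113 − 6² = 77, 113 − 7² = 64 = 8² ⇒ 113 = 7² + 8².
  Combine using the Brahmagupta–Fibonacci identity (a² + b²)(c² + d²) = (ac − bd)² + (ad + bc)² = (ac + bd)² + (ad − bc)²:
  17 · 73 = 1241: from (1² + 4²)(3² + 8²), take (1·3 − 4·8, 1·8 + 4·3) = (3 − 32, 8 + 12) = (-29, 20); dropping signs (only squares matter) gives (29, 20); check 29² + 20² = 841 + 400 = 1241 ✓.
  1241 · 113 = 140233: from (29² + 20²)(7² + 8²), take (29·7 − 20·8, 29·8 + 20·7) = (203 − 160, 232 + 140) = (43, 372); check 43² + 372² = 1849 + 138384 = 140233 ✓.
Step 4: Order so x ≤ y and verify: 43² + 372² = 1849 + 138384 = 140233 = n. ✓

n = 140233 = 43² + 372² (one valid representation with x ≤ y).


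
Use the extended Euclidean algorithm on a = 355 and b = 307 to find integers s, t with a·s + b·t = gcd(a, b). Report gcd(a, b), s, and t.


Euclidean algorithm on (355, 307) — divide until remainder is 0:
  355 = 1 · 307 + 48
  307 = 6 · 48 + 19
  48 = 2 · 19 + 10
  19 = 1 · 10 + 9
  10 = 1 · 9 + 1
  9 = 9 · 1 + 0
gcd(355, 307) = 1.
Track Bezout coefficients alongside the remainders: start with r₀ = 355 = a·1 + b·0 (s = 1, t = 0) and r₁ = 307 = a·0 + b·1 (s = 0, t = 1); each new remainder r_{k+1} = r_{k-1} − q_k·r_k inherits s_{k+1} = s_{k-1} − q_k·s_k, t_{k+1} = t_{k-1} − q_k·t_k, so r_k = a·s_k + b·t_k at every step:
  q = 1: r = 48, s = 1 − 1·0 = 1, t = 0 − 1·1 = -1  (check: 355·1 + 307·(-1) = 48)
  q = 6: r = 19, s = 0 − 6·1 = -6, t = 1 − 6·(-1) = 7  (check: 355·(-6) + 307·7 = 19)
  q = 2: r = 10, s = 1 − 2·(-6) = 13, t = -1 − 2·7 = -15  (check: 355·13 + 307·(-15) = 10)
  q = 1: r = 9, s = -6 − 1·13 = -19, t = 7 − 1·(-15) = 22  (check: 355·(-19) + 307·22 = 9)
  q = 1: r = 1, s = 13 − 1·(-19) = 32, t = -15 − 1·22 = -37  (check: 355·32 + 307·(-37) = 1)
The row with r = 1 (the gcd) gives the Bezout coefficients s = 32, t = -37.
Result: 355 · (32) + 307 · (-37) = 1.

gcd(355, 307) = 1; s = 32, t = -37 (check: 355·32 + 307·(-37) = 1).


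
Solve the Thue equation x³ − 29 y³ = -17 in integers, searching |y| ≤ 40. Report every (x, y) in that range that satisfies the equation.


The equation is x³ - 29y³ = -17. For fixed y, x³ = 29·y³ − 17, so a solution requires the RHS to be a perfect cube.
Strategy: iterate y from -40 to 40, compute RHS = 29·y³ − 17, and check whether it is a (positive or negative) perfect cube.
Check small values of y:
  y = 0: RHS = -17 is not a perfect cube.
  y = 1: RHS = 12 is not a perfect cube.
  y = -1: RHS = -46 is not a perfect cube.
  y = 2: RHS = 215 is not a perfect cube.
  y = -2: RHS = -249 is not a perfect cube.
  y = 3: RHS = 766 is not a perfect cube.
  y = -3: RHS = -800 is not a perfect cube.
Continuing the search up to |y| = 40 finds no solutions either.
No (x, y) in the scanned range satisfies the equation.

No integer solutions with |y| ≤ 40.


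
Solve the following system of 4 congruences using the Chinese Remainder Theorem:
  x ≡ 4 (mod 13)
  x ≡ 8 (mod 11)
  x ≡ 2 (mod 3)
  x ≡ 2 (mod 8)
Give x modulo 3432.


Product of moduli M = 13 · 11 · 3 · 8 = 3432.
Merge one congruence at a time:
  Start: x ≡ 4 (mod 13).
  Combine with x ≡ 8 (mod 11); new modulus lcm = 143.
    Write x = 4 + 13·t and substitute into x ≡ 8 (mod 11): 13·t ≡ 8 − 4 = 4 (mod 11).
    Reduce coefficients mod 11: 2·t ≡ 4 (mod 11).
    The inverse of 2 mod 11 is 6 (since 2·6 = 12 = 1·11 + 1), so t ≡ 6·4 = 24 ≡ 2 (mod 11).
    Then x = 4 + 13·2 = 30, valid modulo lcm(13, 11) = 143: x ≡ 30 (mod 143).
  Combine with x ≡ 2 (mod 3); new modulus lcm = 429.
    Write x = 30 + 143·t and substitute into x ≡ 2 (mod 3): 143·t ≡ 2 − 30 = -28 (mod 3).
    Reduce coefficients mod 3: 2·t ≡ 2 (mod 3).
    The inverse of 2 mod 3 is 2 (since 2·2 = 4 = 1·3 + 1), so t ≡ 2·2 = 4 ≡ 1 (mod 3).
    Then x = 30 + 143·1 = 173, valid modulo lcm(143, 3) = 429: x ≡ 173 (mod 429).
  Combine with x ≡ 2 (mod 8); new modulus lcm = 3432.
    Write x = 173 + 429·t and substitute into x ≡ 2 (mod 8): 429·t ≡ 2 − 173 = -171 (mod 8).
    Reduce coefficients mod 8: 5·t ≡ 5 (mod 8).
    The inverse of 5 mod 8 is 5 (since 5·5 = 25 = 3·8 + 1), so t ≡ 5·5 = 25 ≡ 1 (mod 8).
    Then x = 173 + 429·1 = 602, valid modulo lcm(429, 8) = 3432: x ≡ 602 (mod 3432).
Verify against each original: 602 mod 13 = 4, 602 mod 11 = 8, 602 mod 3 = 2, 602 mod 8 = 2.

x ≡ 602 (mod 3432).
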